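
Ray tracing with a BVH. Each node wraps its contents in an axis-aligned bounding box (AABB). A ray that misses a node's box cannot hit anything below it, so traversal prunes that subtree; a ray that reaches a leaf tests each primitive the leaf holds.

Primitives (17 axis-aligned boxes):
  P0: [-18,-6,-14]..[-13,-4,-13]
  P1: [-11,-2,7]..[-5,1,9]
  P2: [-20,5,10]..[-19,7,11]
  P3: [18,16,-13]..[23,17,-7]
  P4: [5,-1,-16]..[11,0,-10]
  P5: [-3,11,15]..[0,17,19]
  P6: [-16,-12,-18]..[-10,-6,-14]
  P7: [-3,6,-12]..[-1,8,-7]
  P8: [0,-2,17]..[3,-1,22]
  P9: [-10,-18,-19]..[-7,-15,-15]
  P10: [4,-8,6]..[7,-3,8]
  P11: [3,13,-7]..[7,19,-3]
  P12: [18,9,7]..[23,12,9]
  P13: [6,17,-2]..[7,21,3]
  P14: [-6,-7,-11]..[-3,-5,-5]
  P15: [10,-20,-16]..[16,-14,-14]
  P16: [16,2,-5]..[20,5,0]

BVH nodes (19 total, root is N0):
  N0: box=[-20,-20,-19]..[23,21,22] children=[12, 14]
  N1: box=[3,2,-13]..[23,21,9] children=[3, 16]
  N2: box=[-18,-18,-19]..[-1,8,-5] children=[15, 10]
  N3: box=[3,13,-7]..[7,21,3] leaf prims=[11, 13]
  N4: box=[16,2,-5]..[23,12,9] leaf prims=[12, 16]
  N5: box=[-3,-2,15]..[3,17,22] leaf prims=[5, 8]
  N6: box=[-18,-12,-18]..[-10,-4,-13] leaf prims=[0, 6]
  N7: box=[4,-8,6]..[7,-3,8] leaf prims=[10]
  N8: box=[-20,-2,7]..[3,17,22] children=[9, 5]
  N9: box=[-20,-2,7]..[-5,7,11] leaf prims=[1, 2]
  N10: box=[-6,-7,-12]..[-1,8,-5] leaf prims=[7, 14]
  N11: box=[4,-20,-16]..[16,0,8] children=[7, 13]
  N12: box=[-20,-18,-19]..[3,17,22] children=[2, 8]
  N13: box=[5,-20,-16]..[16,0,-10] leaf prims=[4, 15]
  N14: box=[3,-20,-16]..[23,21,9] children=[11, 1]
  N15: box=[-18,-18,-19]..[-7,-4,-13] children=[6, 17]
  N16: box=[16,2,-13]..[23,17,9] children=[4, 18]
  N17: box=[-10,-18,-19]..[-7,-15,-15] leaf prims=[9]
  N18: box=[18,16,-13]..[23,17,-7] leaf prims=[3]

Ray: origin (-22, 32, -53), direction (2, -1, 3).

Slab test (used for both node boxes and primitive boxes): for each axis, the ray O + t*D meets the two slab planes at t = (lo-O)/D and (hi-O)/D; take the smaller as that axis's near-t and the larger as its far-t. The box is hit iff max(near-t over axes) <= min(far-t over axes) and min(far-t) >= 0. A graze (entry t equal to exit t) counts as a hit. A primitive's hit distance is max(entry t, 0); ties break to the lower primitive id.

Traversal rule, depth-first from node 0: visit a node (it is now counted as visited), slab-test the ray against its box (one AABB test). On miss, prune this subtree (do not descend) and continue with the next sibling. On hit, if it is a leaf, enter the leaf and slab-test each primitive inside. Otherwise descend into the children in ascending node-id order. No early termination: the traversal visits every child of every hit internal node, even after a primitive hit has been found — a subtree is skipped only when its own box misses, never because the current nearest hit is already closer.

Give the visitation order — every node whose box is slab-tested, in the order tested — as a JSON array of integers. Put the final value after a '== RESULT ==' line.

Traverse from the root:
N0 x:[1,45/2] y:[11,52] z:[34/3,25] -> hit [34/3,45/2], descend [12, 14]
  N12 x:[1,25/2] y:[15,50] z:[34/3,25] -> miss, prune
  N14 x:[25/2,45/2] y:[11,52] z:[37/3,62/3] -> hit [25/2,62/3], descend [1, 11]
    N1 x:[25/2,45/2] y:[11,30] z:[40/3,62/3] -> hit [40/3,62/3], descend [3, 16]
      N3 x:[25/2,29/2] y:[11,19] z:[46/3,56/3] -> miss, prune
      N16 x:[19,45/2] y:[15,30] z:[40/3,62/3] -> hit [19,62/3], descend [4, 18]
        N4 x:[19,45/2] y:[20,30] z:[16,62/3] -> hit [20,62/3] leaf, test {P12@t=20, P16(miss)}
        N18 x:[20,45/2] y:[15,16] z:[40/3,46/3] -> miss, prune
    N11 x:[13,19] y:[32,52] z:[37/3,61/3] -> miss, prune

order=[0, 12, 14, 1, 3, 16, 4, 18, 11]  |boxes|=9  |leaves|=1  hit=P12

== RESULT ==
[0, 12, 14, 1, 3, 16, 4, 18, 11]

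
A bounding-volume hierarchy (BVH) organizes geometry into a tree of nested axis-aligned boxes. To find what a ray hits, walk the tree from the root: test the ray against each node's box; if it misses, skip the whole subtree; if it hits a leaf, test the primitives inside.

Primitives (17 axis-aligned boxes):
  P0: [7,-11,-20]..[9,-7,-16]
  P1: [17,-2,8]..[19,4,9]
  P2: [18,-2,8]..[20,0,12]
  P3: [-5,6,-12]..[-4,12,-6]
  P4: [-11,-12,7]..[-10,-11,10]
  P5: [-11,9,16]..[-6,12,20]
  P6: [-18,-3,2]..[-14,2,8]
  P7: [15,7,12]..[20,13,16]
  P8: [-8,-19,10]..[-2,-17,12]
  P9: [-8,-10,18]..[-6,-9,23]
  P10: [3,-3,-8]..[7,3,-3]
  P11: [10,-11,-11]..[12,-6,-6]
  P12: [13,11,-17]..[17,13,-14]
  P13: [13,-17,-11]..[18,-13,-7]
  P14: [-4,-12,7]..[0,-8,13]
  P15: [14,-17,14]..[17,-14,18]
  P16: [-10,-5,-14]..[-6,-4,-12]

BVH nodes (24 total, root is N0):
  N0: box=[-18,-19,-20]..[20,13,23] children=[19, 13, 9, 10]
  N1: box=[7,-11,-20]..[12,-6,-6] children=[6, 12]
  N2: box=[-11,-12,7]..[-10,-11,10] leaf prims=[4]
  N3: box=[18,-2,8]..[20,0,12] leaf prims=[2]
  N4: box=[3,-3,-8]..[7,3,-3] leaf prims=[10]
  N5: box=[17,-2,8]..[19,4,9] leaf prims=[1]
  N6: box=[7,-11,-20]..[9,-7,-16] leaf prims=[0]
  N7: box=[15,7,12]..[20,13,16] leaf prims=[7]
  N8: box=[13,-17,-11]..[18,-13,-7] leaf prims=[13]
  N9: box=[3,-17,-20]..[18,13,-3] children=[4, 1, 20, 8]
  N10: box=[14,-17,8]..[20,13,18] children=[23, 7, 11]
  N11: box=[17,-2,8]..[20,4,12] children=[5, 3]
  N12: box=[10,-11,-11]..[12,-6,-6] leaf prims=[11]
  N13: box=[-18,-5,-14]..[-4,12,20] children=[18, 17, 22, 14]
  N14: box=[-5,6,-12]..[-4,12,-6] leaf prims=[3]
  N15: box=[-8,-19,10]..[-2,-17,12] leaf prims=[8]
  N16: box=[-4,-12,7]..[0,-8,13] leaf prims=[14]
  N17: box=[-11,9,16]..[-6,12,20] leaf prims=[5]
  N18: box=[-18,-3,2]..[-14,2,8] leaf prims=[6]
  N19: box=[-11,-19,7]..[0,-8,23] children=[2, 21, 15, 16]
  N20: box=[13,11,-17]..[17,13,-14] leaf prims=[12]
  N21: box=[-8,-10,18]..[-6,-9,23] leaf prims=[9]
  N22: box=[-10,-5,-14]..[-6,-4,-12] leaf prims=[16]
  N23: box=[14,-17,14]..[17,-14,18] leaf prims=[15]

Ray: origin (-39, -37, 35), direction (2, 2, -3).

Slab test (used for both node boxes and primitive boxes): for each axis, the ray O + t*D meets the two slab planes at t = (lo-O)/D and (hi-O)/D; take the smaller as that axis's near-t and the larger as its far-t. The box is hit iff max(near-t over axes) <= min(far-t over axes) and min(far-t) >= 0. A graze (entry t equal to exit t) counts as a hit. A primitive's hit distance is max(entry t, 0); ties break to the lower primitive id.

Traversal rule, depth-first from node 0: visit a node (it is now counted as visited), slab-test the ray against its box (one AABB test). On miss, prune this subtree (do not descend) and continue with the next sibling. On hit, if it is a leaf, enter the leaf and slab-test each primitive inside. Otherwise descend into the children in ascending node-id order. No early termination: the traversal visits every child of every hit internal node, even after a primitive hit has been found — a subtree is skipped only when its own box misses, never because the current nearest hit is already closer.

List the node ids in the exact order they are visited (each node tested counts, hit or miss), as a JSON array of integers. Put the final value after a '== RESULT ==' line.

Trace the traversal:
N0 x:[21/2,59/2] y:[9,25] z:[4,55/3] -> hit [21/2,55/3], descend [9, 10, 13, 19]
  N9 x:[21,57/2] y:[10,25] z:[38/3,55/3] -> miss, prune
  N10 x:[53/2,59/2] y:[10,25] z:[17/3,9] -> miss, prune
  N13 x:[21/2,35/2] y:[16,49/2] z:[5,49/3] -> hit [16,49/3], descend [14, 17, 18, 22]
    N14 x:[17,35/2] y:[43/2,49/2] z:[41/3,47/3] -> miss, prune
    N17 x:[14,33/2] y:[23,49/2] z:[5,19/3] -> miss, prune
    N18 x:[21/2,25/2] y:[17,39/2] z:[9,11] -> miss, prune
    N22 x:[29/2,33/2] y:[16,33/2] z:[47/3,49/3] -> hit [16,49/3] leaf, test {P16@t=16}
  N19 x:[14,39/2] y:[9,29/2] z:[4,28/3] -> miss, prune

order=[0, 9, 10, 13, 14, 17, 18, 22, 19]  |boxes|=9  |leaves|=1  hit=P16

== RESULT ==
[0, 9, 10, 13, 14, 17, 18, 22, 19]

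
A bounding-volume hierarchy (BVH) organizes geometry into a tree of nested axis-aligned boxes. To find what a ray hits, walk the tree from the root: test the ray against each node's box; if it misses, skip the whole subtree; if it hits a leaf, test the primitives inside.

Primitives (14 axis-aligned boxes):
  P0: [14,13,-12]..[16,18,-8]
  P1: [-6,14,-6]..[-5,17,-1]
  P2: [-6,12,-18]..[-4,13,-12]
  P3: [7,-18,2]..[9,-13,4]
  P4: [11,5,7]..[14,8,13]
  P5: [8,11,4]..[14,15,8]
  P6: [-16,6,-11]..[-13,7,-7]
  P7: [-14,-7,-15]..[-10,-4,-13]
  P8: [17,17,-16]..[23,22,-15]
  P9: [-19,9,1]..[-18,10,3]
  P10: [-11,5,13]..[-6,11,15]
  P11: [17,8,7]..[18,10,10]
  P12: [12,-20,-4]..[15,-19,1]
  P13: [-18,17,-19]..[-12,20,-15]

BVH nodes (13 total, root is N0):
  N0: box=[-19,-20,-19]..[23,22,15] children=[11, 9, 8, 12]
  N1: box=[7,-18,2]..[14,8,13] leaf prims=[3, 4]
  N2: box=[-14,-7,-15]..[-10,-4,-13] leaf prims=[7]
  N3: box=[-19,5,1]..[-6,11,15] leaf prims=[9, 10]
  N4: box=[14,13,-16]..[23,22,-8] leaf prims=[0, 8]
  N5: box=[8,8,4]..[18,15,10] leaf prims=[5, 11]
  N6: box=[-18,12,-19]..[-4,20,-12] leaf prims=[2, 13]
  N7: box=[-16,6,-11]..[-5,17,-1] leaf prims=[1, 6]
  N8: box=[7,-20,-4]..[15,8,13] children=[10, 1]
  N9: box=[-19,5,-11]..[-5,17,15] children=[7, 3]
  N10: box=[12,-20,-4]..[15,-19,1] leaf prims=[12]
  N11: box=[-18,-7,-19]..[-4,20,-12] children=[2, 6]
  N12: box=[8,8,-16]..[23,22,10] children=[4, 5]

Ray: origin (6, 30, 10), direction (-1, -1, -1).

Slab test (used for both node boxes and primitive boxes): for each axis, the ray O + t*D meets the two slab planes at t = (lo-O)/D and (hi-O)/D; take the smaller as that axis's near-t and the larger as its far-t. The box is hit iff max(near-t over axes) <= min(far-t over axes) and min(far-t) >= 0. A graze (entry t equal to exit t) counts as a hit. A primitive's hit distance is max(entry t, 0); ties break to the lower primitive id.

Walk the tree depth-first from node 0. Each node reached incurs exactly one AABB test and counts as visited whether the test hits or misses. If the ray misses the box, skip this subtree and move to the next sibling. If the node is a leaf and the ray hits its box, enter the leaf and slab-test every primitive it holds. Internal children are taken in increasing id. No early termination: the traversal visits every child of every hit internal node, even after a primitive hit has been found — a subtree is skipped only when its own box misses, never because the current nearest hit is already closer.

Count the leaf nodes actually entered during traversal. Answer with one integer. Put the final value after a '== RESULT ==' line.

Walk:
N0 x:[-17,25] y:[8,50] z:[-5,29] -> hit [8,25], descend [8, 9, 11, 12]
  N8 x:[-9,-1] y:[22,50] z:[-3,14] -> miss, prune
  N9 x:[11,25] y:[13,25] z:[-5,21] -> hit [13,21], descend [3, 7]
    N3 x:[12,25] y:[19,25] z:[-5,9] -> miss, prune
    N7 x:[11,22] y:[13,24] z:[11,21] -> hit [13,21] leaf, test {P1(miss), P6(miss)}
  N11 x:[10,24] y:[10,37] z:[22,29] -> hit [22,24], descend [2, 6]
    N2 x:[16,20] y:[34,37] z:[23,25] -> miss, prune
    N6 x:[10,24] y:[10,18] z:[22,29] -> miss, prune
  N12 x:[-17,-2] y:[8,22] z:[0,26] -> miss, prune

Summary -> nodes [0, 8, 9, 3, 7, 11, 2, 6, 12]; box-tests=9; leaf-entries=1; first=miss

== RESULT ==
1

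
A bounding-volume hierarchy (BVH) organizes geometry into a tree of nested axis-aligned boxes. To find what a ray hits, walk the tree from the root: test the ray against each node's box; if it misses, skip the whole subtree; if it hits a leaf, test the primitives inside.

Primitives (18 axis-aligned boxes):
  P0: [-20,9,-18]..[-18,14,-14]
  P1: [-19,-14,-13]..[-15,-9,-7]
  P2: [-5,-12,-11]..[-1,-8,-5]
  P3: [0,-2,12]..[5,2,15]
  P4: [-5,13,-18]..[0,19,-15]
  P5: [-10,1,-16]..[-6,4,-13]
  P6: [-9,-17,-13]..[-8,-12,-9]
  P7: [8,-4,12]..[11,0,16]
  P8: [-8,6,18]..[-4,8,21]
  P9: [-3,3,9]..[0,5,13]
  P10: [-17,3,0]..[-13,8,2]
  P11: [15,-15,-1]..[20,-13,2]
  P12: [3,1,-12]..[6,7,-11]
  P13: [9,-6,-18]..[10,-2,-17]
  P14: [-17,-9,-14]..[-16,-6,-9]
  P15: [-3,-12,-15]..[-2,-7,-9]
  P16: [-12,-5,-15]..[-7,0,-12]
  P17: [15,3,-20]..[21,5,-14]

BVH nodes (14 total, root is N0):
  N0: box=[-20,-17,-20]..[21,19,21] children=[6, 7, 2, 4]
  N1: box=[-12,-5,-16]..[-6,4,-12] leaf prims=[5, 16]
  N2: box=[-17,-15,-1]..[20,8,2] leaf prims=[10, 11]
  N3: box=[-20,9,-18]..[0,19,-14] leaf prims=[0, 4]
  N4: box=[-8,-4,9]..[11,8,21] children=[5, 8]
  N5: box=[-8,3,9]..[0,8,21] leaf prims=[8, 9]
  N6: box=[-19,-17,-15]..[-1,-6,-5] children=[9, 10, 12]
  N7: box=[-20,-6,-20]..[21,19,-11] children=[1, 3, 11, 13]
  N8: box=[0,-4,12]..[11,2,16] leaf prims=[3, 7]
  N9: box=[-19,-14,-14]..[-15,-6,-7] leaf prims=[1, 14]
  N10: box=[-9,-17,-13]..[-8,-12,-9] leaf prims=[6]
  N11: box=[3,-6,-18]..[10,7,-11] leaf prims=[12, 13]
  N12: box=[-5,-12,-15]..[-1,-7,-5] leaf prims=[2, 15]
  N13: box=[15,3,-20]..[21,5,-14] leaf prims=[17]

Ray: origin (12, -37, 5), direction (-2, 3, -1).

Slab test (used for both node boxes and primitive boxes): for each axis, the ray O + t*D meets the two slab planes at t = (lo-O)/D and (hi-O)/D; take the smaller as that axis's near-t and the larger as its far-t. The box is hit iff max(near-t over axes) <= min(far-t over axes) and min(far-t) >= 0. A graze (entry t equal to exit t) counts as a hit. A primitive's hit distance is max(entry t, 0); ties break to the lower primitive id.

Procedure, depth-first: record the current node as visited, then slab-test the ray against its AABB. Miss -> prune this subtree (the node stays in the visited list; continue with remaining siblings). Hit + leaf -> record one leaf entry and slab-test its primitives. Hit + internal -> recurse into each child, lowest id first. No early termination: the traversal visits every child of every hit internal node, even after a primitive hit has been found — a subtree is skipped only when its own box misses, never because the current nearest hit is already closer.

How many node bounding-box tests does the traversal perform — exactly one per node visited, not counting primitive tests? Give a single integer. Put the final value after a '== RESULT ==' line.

Walk:
N0 x:[-9/2,16] y:[20/3,56/3] z:[-16,25] -> hit [20/3,16], descend [2, 4, 6, 7]
  N2 x:[-4,29/2] y:[22/3,15] z:[3,6] -> miss, prune
  N4 x:[1/2,10] y:[11,15] z:[-16,-4] -> miss, prune
  N6 x:[13/2,31/2] y:[20/3,31/3] z:[10,20] -> hit [10,31/3], descend [9, 10, 12]
    N9 x:[27/2,31/2] y:[23/3,31/3] z:[12,19] -> miss, prune
    N10 x:[10,21/2] y:[20/3,25/3] z:[14,18] -> miss, prune
    N12 x:[13/2,17/2] y:[25/3,10] z:[10,20] -> miss, prune
  N7 x:[-9/2,16] y:[31/3,56/3] z:[16,25] -> hit [16,16], descend [1, 3, 11, 13]
    N1 x:[9,12] y:[32/3,41/3] z:[17,21] -> miss, prune
    N3 x:[6,16] y:[46/3,56/3] z:[19,23] -> miss, prune
    N11 x:[1,9/2] y:[31/3,44/3] z:[16,23] -> miss, prune
    N13 x:[-9/2,-3/2] y:[40/3,14] z:[19,25] -> miss, prune

order=[0, 2, 4, 6, 9, 10, 12, 7, 1, 3, 11, 13]  |boxes|=12  |leaves|=0  hit=miss

== RESULT ==
12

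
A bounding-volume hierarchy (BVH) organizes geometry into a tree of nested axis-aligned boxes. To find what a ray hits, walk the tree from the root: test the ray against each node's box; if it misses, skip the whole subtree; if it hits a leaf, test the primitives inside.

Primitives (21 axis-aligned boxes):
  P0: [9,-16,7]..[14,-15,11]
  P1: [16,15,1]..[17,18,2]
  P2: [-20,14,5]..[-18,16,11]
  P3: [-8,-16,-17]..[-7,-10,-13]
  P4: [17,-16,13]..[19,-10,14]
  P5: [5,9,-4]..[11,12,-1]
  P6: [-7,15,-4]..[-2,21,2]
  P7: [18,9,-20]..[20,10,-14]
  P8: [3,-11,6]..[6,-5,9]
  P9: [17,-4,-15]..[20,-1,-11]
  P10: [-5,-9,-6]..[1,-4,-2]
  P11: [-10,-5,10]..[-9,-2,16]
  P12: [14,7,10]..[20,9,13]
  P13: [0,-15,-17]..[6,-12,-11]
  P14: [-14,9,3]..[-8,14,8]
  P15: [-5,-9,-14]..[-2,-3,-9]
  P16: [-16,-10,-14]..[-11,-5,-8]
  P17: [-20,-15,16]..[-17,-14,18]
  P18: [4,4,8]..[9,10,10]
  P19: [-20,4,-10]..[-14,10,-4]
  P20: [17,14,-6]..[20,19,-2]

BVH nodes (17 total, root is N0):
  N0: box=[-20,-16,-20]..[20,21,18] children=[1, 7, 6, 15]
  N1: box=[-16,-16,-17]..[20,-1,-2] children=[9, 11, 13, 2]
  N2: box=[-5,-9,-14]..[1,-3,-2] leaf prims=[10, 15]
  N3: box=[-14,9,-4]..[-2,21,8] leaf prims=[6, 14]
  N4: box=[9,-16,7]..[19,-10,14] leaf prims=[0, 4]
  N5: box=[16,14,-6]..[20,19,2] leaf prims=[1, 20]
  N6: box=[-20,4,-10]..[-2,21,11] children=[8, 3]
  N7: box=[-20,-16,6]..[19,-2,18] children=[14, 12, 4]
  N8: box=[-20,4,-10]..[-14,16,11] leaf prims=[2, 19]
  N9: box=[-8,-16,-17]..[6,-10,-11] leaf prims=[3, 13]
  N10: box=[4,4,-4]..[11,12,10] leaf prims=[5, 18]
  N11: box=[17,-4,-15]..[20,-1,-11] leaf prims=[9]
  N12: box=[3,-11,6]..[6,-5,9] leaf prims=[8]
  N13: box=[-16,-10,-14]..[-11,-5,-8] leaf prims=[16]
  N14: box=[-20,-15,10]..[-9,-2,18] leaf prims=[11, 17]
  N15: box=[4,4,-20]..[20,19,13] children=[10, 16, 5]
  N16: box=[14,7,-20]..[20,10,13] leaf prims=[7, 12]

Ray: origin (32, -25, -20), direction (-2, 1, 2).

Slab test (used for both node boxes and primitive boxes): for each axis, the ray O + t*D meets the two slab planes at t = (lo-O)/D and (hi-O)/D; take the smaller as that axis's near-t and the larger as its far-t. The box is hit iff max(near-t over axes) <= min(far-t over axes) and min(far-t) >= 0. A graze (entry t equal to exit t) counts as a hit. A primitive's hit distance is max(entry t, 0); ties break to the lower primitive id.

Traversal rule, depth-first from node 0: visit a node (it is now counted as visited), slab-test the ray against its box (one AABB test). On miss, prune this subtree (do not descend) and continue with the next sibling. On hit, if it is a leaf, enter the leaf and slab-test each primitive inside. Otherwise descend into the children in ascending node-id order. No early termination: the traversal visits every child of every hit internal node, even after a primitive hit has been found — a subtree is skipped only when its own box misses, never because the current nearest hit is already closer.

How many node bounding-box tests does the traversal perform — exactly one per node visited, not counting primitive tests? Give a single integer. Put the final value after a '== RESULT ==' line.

Traverse from the root:
N0 x:[6,26] y:[9,46] z:[0,19] -> hit [9,19], descend [1, 6, 7, 15]
  N1 x:[6,24] y:[9,24] z:[3/2,9] -> hit [9,9], descend [2, 9, 11, 13]
    N2 x:[31/2,37/2] y:[16,22] z:[3,9] -> miss, prune
    N9 x:[13,20] y:[9,15] z:[3/2,9/2] -> miss, prune
    N11 x:[6,15/2] y:[21,24] z:[5/2,9/2] -> miss, prune
    N13 x:[43/2,24] y:[15,20] z:[3,6] -> miss, prune
  N6 x:[17,26] y:[29,46] z:[5,31/2] -> miss, prune
  N7 x:[13/2,26] y:[9,23] z:[13,19] -> hit [13,19], descend [4, 12, 14]
    N4 x:[13/2,23/2] y:[9,15] z:[27/2,17] -> miss, prune
    N12 x:[13,29/2] y:[14,20] z:[13,29/2] -> hit [14,29/2] leaf, test {P8@t=14}
    N14 x:[41/2,26] y:[10,23] z:[15,19] -> miss, prune
  N15 x:[6,14] y:[29,44] z:[0,33/2] -> miss, prune

12 AABB tests over nodes [0, 1, 2, 9, 11, 13, 6, 7, 4, 12, 14, 15]; 1 leaf entered; closest P8.

== RESULT ==
12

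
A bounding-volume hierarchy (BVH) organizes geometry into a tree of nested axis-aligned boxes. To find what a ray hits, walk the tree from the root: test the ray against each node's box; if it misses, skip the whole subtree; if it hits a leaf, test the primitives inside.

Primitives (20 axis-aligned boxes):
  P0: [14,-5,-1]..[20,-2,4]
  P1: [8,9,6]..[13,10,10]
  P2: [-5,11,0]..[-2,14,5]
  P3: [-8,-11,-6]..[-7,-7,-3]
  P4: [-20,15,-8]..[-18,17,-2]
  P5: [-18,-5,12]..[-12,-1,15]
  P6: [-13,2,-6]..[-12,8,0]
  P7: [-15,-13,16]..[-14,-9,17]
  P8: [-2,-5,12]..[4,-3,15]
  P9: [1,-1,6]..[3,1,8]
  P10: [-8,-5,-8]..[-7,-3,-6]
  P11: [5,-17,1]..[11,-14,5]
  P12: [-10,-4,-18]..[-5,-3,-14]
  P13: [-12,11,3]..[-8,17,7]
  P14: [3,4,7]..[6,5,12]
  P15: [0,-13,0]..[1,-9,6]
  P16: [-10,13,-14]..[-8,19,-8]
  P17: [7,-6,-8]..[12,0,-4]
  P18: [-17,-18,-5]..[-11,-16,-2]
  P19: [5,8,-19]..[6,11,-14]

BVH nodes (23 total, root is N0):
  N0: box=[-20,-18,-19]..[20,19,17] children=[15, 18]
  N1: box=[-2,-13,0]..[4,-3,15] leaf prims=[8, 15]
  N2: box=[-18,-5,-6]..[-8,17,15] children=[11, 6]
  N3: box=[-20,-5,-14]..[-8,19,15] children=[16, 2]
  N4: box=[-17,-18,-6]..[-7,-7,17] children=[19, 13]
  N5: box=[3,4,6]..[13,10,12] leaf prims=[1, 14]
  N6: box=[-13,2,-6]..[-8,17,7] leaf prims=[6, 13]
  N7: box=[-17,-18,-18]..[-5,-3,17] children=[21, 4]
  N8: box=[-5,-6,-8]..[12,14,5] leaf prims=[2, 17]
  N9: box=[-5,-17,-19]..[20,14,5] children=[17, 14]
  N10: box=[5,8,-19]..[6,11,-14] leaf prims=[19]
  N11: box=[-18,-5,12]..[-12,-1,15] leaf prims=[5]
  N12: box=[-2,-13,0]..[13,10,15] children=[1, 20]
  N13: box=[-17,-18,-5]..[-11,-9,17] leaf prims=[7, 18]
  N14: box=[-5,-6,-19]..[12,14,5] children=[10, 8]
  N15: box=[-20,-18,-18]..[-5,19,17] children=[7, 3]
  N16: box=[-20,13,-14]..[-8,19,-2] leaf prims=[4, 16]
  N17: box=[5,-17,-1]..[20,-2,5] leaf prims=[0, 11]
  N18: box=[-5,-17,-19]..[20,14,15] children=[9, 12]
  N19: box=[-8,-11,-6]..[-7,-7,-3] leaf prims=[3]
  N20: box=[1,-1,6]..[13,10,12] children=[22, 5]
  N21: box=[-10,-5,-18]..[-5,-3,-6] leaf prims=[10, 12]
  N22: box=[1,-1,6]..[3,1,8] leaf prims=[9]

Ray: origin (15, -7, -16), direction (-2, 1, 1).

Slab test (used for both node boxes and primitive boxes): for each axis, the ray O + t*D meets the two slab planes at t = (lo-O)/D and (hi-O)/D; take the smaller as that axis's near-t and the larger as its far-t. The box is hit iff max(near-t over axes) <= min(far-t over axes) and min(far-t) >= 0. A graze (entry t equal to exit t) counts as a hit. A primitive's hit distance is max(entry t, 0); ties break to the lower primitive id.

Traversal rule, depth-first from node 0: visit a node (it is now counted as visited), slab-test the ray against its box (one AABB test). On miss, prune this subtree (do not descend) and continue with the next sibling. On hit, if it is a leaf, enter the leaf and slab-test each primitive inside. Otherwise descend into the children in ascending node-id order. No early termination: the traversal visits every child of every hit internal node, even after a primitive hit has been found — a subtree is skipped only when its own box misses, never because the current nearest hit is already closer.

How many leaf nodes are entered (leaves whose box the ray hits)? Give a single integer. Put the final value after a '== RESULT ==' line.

Trace the traversal:
N0 x:[-5/2,35/2] y:[-11,26] z:[-3,33] -> hit [-5/2,35/2], descend [15, 18]
  N15 x:[10,35/2] y:[-11,26] z:[-2,33] -> hit [10,35/2], descend [3, 7]
    N3 x:[23/2,35/2] y:[2,26] z:[2,31] -> hit [23/2,35/2], descend [2, 16]
      N2 x:[23/2,33/2] y:[2,24] z:[10,31] -> hit [23/2,33/2], descend [6, 11]
        N6 x:[23/2,14] y:[9,24] z:[10,23] -> hit [23/2,14] leaf, test {P6@t=27/2, P13(miss)}
        N11 x:[27/2,33/2] y:[2,6] z:[28,31] -> miss, prune
      N16 x:[23/2,35/2] y:[20,26] z:[2,14] -> miss, prune
    N7 x:[10,16] y:[-11,4] z:[-2,33] -> miss, prune
  N18 x:[-5/2,10] y:[-10,21] z:[-3,31] -> hit [-5/2,10], descend [9, 12]
    N9 x:[-5/2,10] y:[-10,21] z:[-3,21] -> hit [-5/2,10], descend [14, 17]
      N14 x:[3/2,10] y:[1,21] z:[-3,21] -> hit [3/2,10], descend [8, 10]
        N8 x:[3/2,10] y:[1,21] z:[8,21] -> hit [8,10] leaf, test {P2(miss), P17(miss)}
        N10 x:[9/2,5] y:[15,18] z:[-3,2] -> miss, prune
      N17 x:[-5/2,5] y:[-10,5] z:[15,21] -> miss, prune
    N12 x:[1,17/2] y:[-6,17] z:[16,31] -> miss, prune

Visited [0, 15, 3, 2, 6, 11, 16, 7, 18, 9, 14, 8, 10, 17, 12]. Tests: 15 box, 2 leaf. Nearest: P6.

== RESULT ==
2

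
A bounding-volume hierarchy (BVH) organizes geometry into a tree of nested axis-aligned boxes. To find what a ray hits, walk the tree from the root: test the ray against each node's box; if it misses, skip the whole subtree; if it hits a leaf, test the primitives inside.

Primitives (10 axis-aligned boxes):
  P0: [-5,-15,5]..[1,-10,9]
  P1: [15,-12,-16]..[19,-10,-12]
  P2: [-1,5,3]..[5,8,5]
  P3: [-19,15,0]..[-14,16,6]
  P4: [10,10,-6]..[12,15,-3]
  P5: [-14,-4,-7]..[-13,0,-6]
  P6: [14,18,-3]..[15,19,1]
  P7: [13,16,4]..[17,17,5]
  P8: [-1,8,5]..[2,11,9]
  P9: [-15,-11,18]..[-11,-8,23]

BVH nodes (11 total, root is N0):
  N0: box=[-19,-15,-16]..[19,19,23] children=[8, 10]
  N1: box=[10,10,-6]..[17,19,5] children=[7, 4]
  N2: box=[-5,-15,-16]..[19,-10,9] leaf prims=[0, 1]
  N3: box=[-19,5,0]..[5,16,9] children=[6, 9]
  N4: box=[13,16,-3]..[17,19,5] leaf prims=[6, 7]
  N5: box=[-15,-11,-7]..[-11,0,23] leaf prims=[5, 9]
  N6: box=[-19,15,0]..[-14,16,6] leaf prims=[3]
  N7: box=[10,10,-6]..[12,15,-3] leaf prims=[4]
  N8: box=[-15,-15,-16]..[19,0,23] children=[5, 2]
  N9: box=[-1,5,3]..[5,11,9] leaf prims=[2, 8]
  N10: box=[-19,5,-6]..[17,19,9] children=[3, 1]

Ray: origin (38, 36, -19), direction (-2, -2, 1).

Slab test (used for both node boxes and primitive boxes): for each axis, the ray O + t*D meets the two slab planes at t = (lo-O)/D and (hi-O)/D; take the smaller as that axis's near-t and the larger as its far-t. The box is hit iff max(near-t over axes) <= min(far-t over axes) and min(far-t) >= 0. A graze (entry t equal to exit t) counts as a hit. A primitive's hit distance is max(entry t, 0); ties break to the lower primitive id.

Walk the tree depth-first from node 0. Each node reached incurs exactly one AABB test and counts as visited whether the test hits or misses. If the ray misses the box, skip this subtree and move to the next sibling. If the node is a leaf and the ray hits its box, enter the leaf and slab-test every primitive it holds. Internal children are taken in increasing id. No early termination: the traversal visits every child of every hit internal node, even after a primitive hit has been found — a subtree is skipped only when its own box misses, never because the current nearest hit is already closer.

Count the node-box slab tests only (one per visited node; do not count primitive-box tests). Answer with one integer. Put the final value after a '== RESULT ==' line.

Traverse from the root:
N0 x:[19/2,57/2] y:[17/2,51/2] z:[3,42] -> hit [19/2,51/2], descend [8, 10]
  N8 x:[19/2,53/2] y:[18,51/2] z:[3,42] -> hit [18,51/2], descend [2, 5]
    N2 x:[19/2,43/2] y:[23,51/2] z:[3,28] -> miss, prune
    N5 x:[49/2,53/2] y:[18,47/2] z:[12,42] -> miss, prune
  N10 x:[21/2,57/2] y:[17/2,31/2] z:[13,28] -> hit [13,31/2], descend [1, 3]
    N1 x:[21/2,14] y:[17/2,13] z:[13,24] -> hit [13,13], descend [4, 7]
      N4 x:[21/2,25/2] y:[17/2,10] z:[16,24] -> miss, prune
      N7 x:[13,14] y:[21/2,13] z:[13,16] -> hit [13,13] leaf, test {P4@t=13}
    N3 x:[33/2,57/2] y:[10,31/2] z:[19,28] -> miss, prune

Summary -> nodes [0, 8, 2, 5, 10, 1, 4, 7, 3]; box-tests=9; leaf-entries=1; first=P4

== RESULT ==
9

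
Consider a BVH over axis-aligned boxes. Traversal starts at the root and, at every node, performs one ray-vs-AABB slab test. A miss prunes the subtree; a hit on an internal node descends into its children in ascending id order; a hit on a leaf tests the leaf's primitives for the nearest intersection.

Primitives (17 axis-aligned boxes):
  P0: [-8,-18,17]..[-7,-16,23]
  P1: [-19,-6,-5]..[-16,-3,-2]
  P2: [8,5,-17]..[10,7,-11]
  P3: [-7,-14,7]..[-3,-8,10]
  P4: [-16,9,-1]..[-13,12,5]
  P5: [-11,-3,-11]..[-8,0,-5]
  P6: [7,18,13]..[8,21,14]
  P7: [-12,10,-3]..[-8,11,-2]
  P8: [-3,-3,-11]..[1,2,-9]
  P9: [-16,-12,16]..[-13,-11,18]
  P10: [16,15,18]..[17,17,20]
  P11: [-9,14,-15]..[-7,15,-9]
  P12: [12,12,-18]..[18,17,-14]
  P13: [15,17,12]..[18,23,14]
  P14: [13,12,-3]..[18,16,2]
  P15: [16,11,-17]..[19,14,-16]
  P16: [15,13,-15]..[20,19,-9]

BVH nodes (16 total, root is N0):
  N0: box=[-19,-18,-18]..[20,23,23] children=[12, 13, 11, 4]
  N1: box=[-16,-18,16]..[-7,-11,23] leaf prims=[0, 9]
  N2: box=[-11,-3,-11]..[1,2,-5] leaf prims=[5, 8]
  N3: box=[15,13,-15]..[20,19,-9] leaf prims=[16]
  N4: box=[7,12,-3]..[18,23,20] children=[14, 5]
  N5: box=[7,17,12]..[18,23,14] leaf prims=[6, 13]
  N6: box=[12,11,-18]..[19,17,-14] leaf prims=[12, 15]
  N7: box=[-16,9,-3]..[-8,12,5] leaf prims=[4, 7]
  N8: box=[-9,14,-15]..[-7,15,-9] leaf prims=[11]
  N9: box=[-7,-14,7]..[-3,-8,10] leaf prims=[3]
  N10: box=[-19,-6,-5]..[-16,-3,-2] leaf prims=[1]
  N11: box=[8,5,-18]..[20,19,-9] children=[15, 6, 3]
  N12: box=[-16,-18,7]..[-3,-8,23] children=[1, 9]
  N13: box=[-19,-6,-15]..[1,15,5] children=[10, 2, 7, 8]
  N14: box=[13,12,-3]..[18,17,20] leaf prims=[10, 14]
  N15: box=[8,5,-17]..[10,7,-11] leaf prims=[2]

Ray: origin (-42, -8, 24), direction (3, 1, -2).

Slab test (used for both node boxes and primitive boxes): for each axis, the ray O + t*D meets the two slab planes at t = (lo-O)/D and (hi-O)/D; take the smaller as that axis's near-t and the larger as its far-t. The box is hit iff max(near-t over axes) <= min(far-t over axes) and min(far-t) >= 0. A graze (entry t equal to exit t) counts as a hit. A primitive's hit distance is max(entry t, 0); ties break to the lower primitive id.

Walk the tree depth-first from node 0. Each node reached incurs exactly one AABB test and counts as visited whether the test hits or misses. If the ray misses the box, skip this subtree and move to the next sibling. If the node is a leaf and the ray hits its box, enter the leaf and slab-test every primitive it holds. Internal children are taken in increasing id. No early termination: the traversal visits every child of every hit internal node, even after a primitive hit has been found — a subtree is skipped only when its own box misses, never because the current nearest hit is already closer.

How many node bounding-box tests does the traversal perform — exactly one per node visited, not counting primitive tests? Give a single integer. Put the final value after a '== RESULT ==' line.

Walk:
N0 x:[23/3,62/3] y:[-10,31] z:[1/2,21] -> hit [23/3,62/3], descend [4, 11, 12, 13]
  N4 x:[49/3,20] y:[20,31] z:[2,27/2] -> miss, prune
  N11 x:[50/3,62/3] y:[13,27] z:[33/2,21] -> hit [50/3,62/3], descend [3, 6, 15]
    N3 x:[19,62/3] y:[21,27] z:[33/2,39/2] -> miss, prune
    N6 x:[18,61/3] y:[19,25] z:[19,21] -> hit [19,61/3] leaf, test {P12@t=20, P15@t=20}
    N15 x:[50/3,52/3] y:[13,15] z:[35/2,41/2] -> miss, prune
  N12 x:[26/3,13] y:[-10,0] z:[1/2,17/2] -> miss, prune
  N13 x:[23/3,43/3] y:[2,23] z:[19/2,39/2] -> hit [19/2,43/3], descend [2, 7, 8, 10]
    N2 x:[31/3,43/3] y:[5,10] z:[29/2,35/2] -> miss, prune
    N7 x:[26/3,34/3] y:[17,20] z:[19/2,27/2] -> miss, prune
    N8 x:[11,35/3] y:[22,23] z:[33/2,39/2] -> miss, prune
    N10 x:[23/3,26/3] y:[2,5] z:[13,29/2] -> miss, prune

Summary -> nodes [0, 4, 11, 3, 6, 15, 12, 13, 2, 7, 8, 10]; box-tests=12; leaf-entries=1; first=P12

== RESULT ==
12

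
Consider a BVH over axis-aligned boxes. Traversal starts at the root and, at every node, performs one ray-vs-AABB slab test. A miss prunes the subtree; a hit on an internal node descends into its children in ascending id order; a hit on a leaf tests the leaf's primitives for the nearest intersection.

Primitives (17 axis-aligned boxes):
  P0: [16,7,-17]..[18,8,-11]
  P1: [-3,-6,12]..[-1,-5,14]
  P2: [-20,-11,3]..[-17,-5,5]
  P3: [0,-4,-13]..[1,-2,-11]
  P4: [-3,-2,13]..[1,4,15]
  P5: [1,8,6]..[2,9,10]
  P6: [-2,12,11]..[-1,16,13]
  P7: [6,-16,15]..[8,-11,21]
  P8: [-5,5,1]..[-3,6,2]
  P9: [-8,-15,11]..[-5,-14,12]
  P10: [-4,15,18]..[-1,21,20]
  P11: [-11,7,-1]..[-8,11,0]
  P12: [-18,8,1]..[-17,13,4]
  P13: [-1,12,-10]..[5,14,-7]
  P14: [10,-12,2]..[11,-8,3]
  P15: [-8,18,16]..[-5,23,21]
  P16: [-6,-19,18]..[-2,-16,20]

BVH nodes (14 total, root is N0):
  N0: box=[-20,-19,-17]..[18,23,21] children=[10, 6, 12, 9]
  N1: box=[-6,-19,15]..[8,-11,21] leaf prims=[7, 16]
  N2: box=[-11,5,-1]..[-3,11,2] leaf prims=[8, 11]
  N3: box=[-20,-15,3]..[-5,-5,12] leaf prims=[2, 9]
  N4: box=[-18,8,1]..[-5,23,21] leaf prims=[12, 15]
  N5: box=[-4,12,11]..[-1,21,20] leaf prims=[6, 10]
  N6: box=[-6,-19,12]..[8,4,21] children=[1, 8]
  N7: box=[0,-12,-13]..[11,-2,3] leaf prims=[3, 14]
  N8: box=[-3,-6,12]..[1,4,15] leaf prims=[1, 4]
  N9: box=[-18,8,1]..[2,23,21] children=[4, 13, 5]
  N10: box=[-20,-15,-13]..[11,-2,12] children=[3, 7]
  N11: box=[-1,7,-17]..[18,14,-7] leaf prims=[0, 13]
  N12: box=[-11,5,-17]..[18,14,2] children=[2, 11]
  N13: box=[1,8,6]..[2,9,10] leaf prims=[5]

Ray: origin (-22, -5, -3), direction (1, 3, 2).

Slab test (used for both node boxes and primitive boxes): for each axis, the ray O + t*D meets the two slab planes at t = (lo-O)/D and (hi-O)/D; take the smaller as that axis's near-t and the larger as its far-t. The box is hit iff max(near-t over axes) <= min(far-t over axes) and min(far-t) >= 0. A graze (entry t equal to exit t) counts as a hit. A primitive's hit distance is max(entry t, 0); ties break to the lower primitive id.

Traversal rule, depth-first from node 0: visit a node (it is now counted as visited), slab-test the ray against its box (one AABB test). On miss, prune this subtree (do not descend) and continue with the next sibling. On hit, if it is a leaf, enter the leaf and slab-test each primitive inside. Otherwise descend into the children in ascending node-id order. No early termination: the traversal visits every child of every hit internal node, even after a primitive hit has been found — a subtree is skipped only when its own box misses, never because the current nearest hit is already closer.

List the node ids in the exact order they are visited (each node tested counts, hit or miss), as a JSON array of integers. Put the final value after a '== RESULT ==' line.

Trace the traversal:
N0 x:[2,40] y:[-14/3,28/3] z:[-7,12] -> hit [2,28/3], descend [6, 9, 10, 12]
  N6 x:[16,30] y:[-14/3,3] z:[15/2,12] -> miss, prune
  N9 x:[4,24] y:[13/3,28/3] z:[2,12] -> hit [13/3,28/3], descend [4, 5, 13]
    N4 x:[4,17] y:[13/3,28/3] z:[2,12] -> hit [13/3,28/3] leaf, test {P12(miss), P15(miss)}
    N5 x:[18,21] y:[17/3,26/3] z:[7,23/2] -> miss, prune
    N13 x:[23,24] y:[13/3,14/3] z:[9/2,13/2] -> miss, prune
  N10 x:[2,33] y:[-10/3,1] z:[-5,15/2] -> miss, prune
  N12 x:[11,40] y:[10/3,19/3] z:[-7,5/2] -> miss, prune

Visited [0, 6, 9, 4, 5, 13, 10, 12]. Tests: 8 box, 1 leaf. Nearest: miss.

== RESULT ==
[0, 6, 9, 4, 5, 13, 10, 12]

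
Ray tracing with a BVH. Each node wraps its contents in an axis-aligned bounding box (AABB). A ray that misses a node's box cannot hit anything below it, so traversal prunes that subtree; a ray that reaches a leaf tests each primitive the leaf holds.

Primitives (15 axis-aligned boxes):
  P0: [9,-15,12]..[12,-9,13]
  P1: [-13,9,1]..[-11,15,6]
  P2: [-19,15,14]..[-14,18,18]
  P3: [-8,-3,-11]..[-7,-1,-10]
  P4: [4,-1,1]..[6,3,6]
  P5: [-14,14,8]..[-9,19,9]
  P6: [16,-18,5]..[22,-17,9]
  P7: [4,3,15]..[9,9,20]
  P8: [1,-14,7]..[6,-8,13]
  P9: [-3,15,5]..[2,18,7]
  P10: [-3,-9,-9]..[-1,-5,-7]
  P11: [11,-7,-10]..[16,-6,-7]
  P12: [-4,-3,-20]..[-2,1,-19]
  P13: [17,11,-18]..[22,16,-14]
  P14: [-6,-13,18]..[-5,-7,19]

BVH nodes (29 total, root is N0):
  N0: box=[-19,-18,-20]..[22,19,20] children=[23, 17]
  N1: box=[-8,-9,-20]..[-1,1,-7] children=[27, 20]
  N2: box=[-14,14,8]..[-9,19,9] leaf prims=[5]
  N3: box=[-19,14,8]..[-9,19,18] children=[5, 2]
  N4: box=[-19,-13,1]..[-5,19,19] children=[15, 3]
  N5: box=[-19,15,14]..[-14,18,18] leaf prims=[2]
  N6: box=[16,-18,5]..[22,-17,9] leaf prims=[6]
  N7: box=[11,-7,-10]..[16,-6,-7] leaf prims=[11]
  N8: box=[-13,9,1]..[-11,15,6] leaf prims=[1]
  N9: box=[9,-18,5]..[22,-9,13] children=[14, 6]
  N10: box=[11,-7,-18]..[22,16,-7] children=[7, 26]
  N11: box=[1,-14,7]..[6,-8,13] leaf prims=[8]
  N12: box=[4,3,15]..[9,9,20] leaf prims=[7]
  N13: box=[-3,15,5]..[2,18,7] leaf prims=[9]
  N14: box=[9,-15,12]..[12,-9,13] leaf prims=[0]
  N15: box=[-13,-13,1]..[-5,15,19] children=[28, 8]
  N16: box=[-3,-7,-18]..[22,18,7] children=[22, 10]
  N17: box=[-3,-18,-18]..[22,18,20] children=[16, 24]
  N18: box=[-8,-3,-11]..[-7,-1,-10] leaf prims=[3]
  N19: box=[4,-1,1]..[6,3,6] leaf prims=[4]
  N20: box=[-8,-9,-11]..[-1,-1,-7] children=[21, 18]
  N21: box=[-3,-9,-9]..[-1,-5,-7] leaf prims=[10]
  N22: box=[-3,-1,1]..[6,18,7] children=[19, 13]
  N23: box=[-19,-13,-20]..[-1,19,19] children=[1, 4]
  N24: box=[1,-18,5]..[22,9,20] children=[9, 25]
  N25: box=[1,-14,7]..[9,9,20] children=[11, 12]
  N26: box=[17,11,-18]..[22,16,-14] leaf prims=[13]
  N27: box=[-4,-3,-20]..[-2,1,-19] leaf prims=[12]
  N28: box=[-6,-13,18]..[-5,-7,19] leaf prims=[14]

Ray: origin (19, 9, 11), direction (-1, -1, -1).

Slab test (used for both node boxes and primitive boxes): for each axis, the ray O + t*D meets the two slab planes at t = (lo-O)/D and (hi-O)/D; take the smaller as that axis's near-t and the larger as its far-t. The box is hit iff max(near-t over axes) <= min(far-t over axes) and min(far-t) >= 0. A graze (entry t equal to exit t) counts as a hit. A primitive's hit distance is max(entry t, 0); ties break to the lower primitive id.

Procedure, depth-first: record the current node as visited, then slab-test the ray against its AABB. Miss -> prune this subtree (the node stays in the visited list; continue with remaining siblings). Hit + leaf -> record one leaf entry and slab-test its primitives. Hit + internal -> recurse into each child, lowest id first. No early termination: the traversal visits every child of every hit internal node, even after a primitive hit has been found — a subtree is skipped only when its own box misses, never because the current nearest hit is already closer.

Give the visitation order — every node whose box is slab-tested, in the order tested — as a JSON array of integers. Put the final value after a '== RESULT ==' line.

Trace the traversal:
N0 x:[-3,38] y:[-10,27] z:[-9,31] -> hit [-3,27], descend [17, 23]
  N17 x:[-3,22] y:[-9,27] z:[-9,29] -> hit [-3,22], descend [16, 24]
    N16 x:[-3,22] y:[-9,16] z:[4,29] -> hit [4,16], descend [10, 22]
      N10 x:[-3,8] y:[-7,16] z:[18,29] -> miss, prune
      N22 x:[13,22] y:[-9,10] z:[4,10] -> miss, prune
    N24 x:[-3,18] y:[0,27] z:[-9,6] -> hit [0,6], descend [9, 25]
      N9 x:[-3,10] y:[18,27] z:[-2,6] -> miss, prune
      N25 x:[10,18] y:[0,23] z:[-9,4] -> miss, prune
  N23 x:[20,38] y:[-10,22] z:[-8,31] -> hit [20,22], descend [1, 4]
    N1 x:[20,27] y:[8,18] z:[18,31] -> miss, prune
    N4 x:[24,38] y:[-10,22] z:[-8,10] -> miss, prune

order=[0, 17, 16, 10, 22, 24, 9, 25, 23, 1, 4]  |boxes|=11  |leaves|=0  hit=miss

== RESULT ==
[0, 17, 16, 10, 22, 24, 9, 25, 23, 1, 4]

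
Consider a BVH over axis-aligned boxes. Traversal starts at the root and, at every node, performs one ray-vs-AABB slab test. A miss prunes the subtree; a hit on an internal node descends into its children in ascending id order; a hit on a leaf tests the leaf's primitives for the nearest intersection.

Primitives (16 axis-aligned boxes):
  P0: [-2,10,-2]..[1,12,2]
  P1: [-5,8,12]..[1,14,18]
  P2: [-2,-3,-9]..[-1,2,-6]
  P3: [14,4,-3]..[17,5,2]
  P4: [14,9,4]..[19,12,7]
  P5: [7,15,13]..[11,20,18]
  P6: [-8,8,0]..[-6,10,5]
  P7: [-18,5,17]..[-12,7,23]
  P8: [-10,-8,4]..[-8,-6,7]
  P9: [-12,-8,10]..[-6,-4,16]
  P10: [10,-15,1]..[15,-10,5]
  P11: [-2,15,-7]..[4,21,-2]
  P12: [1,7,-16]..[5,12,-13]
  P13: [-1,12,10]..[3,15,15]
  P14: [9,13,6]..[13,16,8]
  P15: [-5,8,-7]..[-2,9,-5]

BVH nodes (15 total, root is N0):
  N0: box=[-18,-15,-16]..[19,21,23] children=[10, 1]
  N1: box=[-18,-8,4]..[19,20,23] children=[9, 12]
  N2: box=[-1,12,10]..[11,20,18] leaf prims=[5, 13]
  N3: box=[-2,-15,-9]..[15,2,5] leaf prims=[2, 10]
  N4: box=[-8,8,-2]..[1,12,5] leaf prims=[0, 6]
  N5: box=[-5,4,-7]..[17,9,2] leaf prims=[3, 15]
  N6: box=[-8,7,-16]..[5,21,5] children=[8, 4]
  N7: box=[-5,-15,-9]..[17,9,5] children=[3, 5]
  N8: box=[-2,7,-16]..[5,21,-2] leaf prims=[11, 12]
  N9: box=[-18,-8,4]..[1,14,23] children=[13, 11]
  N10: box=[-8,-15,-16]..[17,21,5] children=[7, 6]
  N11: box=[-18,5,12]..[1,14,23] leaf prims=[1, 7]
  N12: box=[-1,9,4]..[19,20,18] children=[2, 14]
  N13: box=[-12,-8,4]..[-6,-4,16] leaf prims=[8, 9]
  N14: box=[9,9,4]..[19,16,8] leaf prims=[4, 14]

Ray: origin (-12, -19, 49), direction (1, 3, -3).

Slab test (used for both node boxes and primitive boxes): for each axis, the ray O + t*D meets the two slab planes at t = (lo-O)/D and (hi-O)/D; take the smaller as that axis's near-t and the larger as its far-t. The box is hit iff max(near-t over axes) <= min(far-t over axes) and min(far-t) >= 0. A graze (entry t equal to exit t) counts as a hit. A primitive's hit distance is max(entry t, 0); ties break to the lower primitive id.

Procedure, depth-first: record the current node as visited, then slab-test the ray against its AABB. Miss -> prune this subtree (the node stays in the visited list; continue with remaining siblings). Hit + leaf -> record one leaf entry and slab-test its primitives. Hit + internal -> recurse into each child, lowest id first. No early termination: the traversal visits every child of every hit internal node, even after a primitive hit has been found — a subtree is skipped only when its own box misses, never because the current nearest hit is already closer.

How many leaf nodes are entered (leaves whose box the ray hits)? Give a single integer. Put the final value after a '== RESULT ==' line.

Trace the traversal:
N0 x:[-6,31] y:[4/3,40/3] z:[26/3,65/3] -> hit [26/3,40/3], descend [1, 10]
  N1 x:[-6,31] y:[11/3,13] z:[26/3,15] -> hit [26/3,13], descend [9, 12]
    N9 x:[-6,13] y:[11/3,11] z:[26/3,15] -> hit [26/3,11], descend [11, 13]
      N11 x:[-6,13] y:[8,11] z:[26/3,37/3] -> hit [26/3,11] leaf, test {P1@t=31/3, P7(miss)}
      N13 x:[0,6] y:[11/3,5] z:[11,15] -> miss, prune
    N12 x:[11,31] y:[28/3,13] z:[31/3,15] -> hit [11,13], descend [2, 14]
      N2 x:[11,23] y:[31/3,13] z:[31/3,13] -> hit [11,13] leaf, test {P5(miss), P13@t=34/3}
      N14 x:[21,31] y:[28/3,35/3] z:[41/3,15] -> miss, prune
  N10 x:[4,29] y:[4/3,40/3] z:[44/3,65/3] -> miss, prune

order=[0, 1, 9, 11, 13, 12, 2, 14, 10]  |boxes|=9  |leaves|=2  hit=P1

== RESULT ==
2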